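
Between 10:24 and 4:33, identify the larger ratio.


10/24 = 0.4167
4/33 = 0.1212
0.4167 > 0.1212, so 10:24 is greater
= 10:24

10:24


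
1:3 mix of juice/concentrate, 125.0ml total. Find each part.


Total parts = 1 + 3 = 4
juice: 125.0 × 1/4 = 31.3ml
concentrate: 125.0 × 3/4 = 93.8ml
= 31.3ml and 93.8ml

31.3ml and 93.8ml


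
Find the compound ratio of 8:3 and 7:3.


Compound ratio = (8×7) : (3×3)
= 56:9
GCD = 1
= 56:9

56:9


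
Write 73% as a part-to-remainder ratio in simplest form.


73% means 73 parts out of 100; remainder = 27
Part : remainder = 73:27
GCD = 1
= 73:27

73:27


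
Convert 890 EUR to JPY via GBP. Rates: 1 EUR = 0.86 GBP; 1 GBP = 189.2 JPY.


Step 1: 890 EUR × 0.86 = 765.40 GBP
Step 2: 765.40 GBP × 189.2 = 144813.68 JPY
Implied rate EUR→JPY = 0.86 × 189.2 = 162.7120
= 144813.68 JPY

144813.68 JPY


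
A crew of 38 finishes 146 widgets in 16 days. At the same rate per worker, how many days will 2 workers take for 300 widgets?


Days ∝ work / workers, so d₂ = d₁ × (m₁/m₂) × (w₂/w₁)
Workers factor (inverse): 38/2 = 19.0000
Work factor (direct): 300/146 ≈ 2.0548
d₂ = 16 × 38/2 × 300/146 = (16 × 38 × 300) / (2 × 146) = 182400/292
≈ 624.66 days

624.66 days


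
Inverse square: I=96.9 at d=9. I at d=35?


I₁d₁² = I₂d₂²
I₂ = I₁ × (d₁/d₂)²
= 96.9 × (9/35)²
= 96.9 × 81/1225
= 7848.9/1225
≈ 6.4073

6.4073


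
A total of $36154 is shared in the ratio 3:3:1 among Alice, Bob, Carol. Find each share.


Total parts = 3 + 3 + 1 = 7
Alice: 36154 × 3/7 = 15494.57
Bob: 36154 × 3/7 = 15494.57
Carol: 36154 × 1/7 = 5164.86
= Alice: $15494.57, Bob: $15494.57, Carol: $5164.86

Alice: $15494.57, Bob: $15494.57, Carol: $5164.86


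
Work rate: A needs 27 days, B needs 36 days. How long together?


Rate of A = 1/27 per day
Rate of B = 1/36 per day
Combined rate = 1/27 + 1/36 = 63/972 ≈ 0.0648 per day
Days = 1 / combined rate = 972/63
≈ 15.43 days

15.43 days


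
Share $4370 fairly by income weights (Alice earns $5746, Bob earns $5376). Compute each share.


Total income = 5746 + 5376 = $11122
Alice: $4370 × 5746/11122 = $2257.69
Bob: $4370 × 5376/11122 = $2112.31
= Alice: $2257.69, Bob: $2112.31

Alice: $2257.69, Bob: $2112.31


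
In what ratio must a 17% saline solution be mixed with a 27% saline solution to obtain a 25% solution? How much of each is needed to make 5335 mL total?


Let x parts of 17% mix with y parts of 27%.
17x + 27y = 25(x + y)
17x + 27y = 25x + 25y
x(17 - 25) = y(25 - 27)
x/y = (27 - 25)/(25 - 17) = 2/8
Simplify: 1:4
Total parts = 5; one part = 5335/5 = 1067.00 mL
17% solution: 1×1067.00 = 1067.00 mL
27% solution: 4×1067.00 = 4268.00 mL
= ratio 1:4; 1067.00 mL and 4268.00 mL

ratio 1:4; 1067.00 mL and 4268.00 mL


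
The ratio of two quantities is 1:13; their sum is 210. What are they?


Let A = 1k, B = 13k.
1k + 13k = 210
14k = 210 → k = 210/14 = 15
A = 1×15 = 15, B = 13×15 = 195
= A = 15, B = 195

A = 15, B = 195


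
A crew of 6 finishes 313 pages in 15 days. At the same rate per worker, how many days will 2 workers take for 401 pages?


Days ∝ work / workers, so d₂ = d₁ × (m₁/m₂) × (w₂/w₁)
Workers factor (inverse): 6/2 = 3.0000
Work factor (direct): 401/313 ≈ 1.2812
d₂ = 15 × 6/2 × 401/313 = (15 × 6 × 401) / (2 × 313) = 36090/626
≈ 57.65 days

57.65 days


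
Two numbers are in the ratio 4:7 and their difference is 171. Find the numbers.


Let A = 4k, B = 7k.
7k - 4k = 171
3k = 171 → k = 171/3 = 57
A = 4×57 = 228, B = 7×57 = 399
= A = 228, B = 399

A = 228, B = 399


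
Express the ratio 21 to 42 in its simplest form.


GCD(21, 42) = 21
21/21 : 42/21
= 1:2

1:2


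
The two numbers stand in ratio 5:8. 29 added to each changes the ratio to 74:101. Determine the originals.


Let A = 5k, B = 8k.
(5k + 29) / (8k + 29) = 74/101
Cross-multiply: 101(5k + 29) = 74(8k + 29)
505k + 2929 = 592k + 2146
505k - 592k = 2146 - 2929
-87k = -783
k = -783/-87 = 9
A = 5×9 = 45, B = 8×9 = 72
= A = 45, B = 72

A = 45, B = 72


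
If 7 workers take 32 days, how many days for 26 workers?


Inverse proportion: x × y = constant
k = 7 × 32 = 224
y₂ = k / 26 = 224 / 26
= 8.62

8.62


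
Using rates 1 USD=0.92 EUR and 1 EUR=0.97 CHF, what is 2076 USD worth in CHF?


Step 1: 2076 USD × 0.92 = 1909.92 EUR
Step 2: 1909.92 EUR × 0.97 = 1852.62 CHF
Implied rate USD→CHF = 0.92 × 0.97 = 0.8924
= 1852.62 CHF

1852.62 CHF


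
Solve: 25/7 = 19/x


Cross multiply: 25 × x = 7 × 19
25x = 133
x = 133 / 25
= 5.32

5.32


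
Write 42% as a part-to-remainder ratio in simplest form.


42% means 42 parts out of 100; remainder = 58
Part : remainder = 42:58
GCD = 2
= 21:29

21:29


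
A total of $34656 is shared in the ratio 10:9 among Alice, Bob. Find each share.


Total parts = 10 + 9 = 19
Alice: 34656 × 10/19 = 18240.00
Bob: 34656 × 9/19 = 16416.00
= Alice: $18240.00, Bob: $16416.00

Alice: $18240.00, Bob: $16416.00


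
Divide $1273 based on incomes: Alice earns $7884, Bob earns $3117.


Total income = 7884 + 3117 = $11001
Alice: $1273 × 7884/11001 = $912.31
Bob: $1273 × 3117/11001 = $360.69
= Alice: $912.31, Bob: $360.69

Alice: $912.31, Bob: $360.69


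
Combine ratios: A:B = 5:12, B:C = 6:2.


Match B: multiply A:B by 6 → 30:72
Multiply B:C by 12 → 72:24
Combined: 30:72:24
GCD = 6
= 5:12:4

5:12:4


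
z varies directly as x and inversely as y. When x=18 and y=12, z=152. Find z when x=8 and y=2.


z = k·x/y
Solve for k using the known point: k = z·y/x = 152×12/18 = 1824/18 ≈ 101.3333
Now evaluate at x=8, y=2:
z = k × 8 / 2 = (1824 × 8) / (18 × 2) = 14592/36
≈ 405.3333

405.3333


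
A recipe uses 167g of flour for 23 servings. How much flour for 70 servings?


Direct proportion: y/x = constant
k = 167/23 ≈ 7.2609
y₂ = k × 70 = 167 × 70 / 23 = 11690/23
≈ 508.26

508.26


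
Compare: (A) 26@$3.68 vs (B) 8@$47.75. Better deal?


Deal A: $3.68/26 = $0.1415/unit
Deal B: $47.75/8 = $5.9688/unit
A is cheaper per unit
= Deal A

Deal A


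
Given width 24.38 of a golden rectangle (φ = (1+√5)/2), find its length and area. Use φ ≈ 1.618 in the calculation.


φ = (1 + √5) / 2 ≈ 1.618
Length = width × φ = 24.38 × 1.618 = 39.44684
≈ 39.45
Area = width × length = 24.38 × 39.44684 = 961.7139592 ≈ 961.71
= Length: 39.45, Area: 961.71

Length: 39.45, Area: 961.71


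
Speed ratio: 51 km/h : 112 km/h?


Ratio = 51:112
GCD = 1
Simplified = 51:112
Time ratio (same distance) = 112:51
Speed ratio = 51:112

51:112


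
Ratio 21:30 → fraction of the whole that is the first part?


Total parts = 21 + 30 = 51
First part: 21/51 = 7/17
= 7/17

7/17


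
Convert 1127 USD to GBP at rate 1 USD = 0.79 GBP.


Amount × rate = 1127 × 0.79
= 890.33 GBP

890.33 GBP


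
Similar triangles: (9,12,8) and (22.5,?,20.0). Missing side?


Scale factor = 22.5/9 = 2.5
Missing side = 12 × 2.5
= 30.0

30.0


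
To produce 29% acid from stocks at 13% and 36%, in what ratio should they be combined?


Let x parts of 13% mix with y parts of 36%.
13x + 36y = 29(x + y)
13x + 36y = 29x + 29y
x(13 - 29) = y(29 - 36)
x/y = (36 - 29)/(29 - 13) = 7/16
Simplify: 7:16
= 7:16

7:16


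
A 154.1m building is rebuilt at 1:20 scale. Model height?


Model size = real / scale
= 154.1 / 20
= 7.7050 m

7.7050 m


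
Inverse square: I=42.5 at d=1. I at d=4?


I₁d₁² = I₂d₂²
I₂ = I₁ × (d₁/d₂)²
= 42.5 × (1/4)²
= 42.5 × 1/16
= 42.5/16
≈ 2.6563

2.6563


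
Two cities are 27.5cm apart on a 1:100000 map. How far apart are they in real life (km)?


Real distance = map distance × scale
= 27.5cm × 100000
= 2750000 cm = 27500.0 m
= 27.500 km

27.500 km


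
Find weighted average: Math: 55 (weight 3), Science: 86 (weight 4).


Numerator = 55×3 + 86×4
= 165 + 344
= 509
Total weight = 7
Weighted avg = 509/7
= 72.71

72.71


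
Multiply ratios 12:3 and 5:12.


Compound ratio = (12×5) : (3×12)
= 60:36
GCD = 12
= 5:3

5:3


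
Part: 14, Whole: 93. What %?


Percentage = (part / whole) × 100
= (14 / 93) × 100
≈ 15.05%

15.05%


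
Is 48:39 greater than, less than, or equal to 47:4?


48/39 = 1.2308
47/4 = 11.7500
1.2308 < 11.7500, so 48:39 is less
= less than

less than


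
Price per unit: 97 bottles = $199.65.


Unit rate = total / quantity
= 199.65 / 97
= $2.06 per unit

$2.06 per unit


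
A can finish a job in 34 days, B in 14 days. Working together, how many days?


Rate of A = 1/34 per day
Rate of B = 1/14 per day
Combined rate = 1/34 + 1/14 = 48/476 ≈ 0.1008 per day
Days = 1 / combined rate = 476/48
≈ 9.92 days

9.92 days


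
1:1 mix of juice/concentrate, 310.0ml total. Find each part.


Total parts = 1 + 1 = 2
juice: 310.0 × 1/2 = 155.0ml
concentrate: 310.0 × 1/2 = 155.0ml
= 155.0ml and 155.0ml

155.0ml and 155.0ml


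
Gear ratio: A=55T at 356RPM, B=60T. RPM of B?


Gear ratio = 55:60 = 11:12
RPM_B = RPM_A × (teeth_A / teeth_B)
= 356 × (55/60)
= 326.3 RPM

326.3 RPM


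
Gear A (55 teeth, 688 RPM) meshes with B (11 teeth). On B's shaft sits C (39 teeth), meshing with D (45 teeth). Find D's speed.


Stage 1: RPM_B = RPM_A × t_A/t_B = 688 × 55/11 = 37840/11 = 3440.00
B and C share a shaft → RPM_C = RPM_B
Stage 2: RPM_D = RPM_C × t_C/t_D = RPM_A × (t_A×t_C)/(t_B×t_D)
Overall ratio = (55×39)/(11×45) = 2145/495
RPM_D = 688 × 2145/495 = 1475760/495
≈ 2981.33 RPM

2981.33 RPM


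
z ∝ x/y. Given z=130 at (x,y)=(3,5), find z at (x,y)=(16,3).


z = k·x/y
Solve for k using the known point: k = z·y/x = 130×5/3 = 650/3 ≈ 216.6667
Now evaluate at x=16, y=3:
z = k × 16 / 3 = (650 × 16) / (3 × 3) = 10400/9
≈ 1155.5556

1155.5556


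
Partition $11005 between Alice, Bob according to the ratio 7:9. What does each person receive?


Total parts = 7 + 9 = 16
Alice: 11005 × 7/16 = 4814.69
Bob: 11005 × 9/16 = 6190.31
= Alice: $4814.69, Bob: $6190.31

Alice: $4814.69, Bob: $6190.31


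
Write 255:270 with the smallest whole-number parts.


GCD(255, 270) = 15
255/15 : 270/15
= 17:18

17:18


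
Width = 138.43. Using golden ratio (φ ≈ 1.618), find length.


φ = (1 + √5) / 2 ≈ 1.618
Length = width × φ = 138.43 × 1.618 = 223.97974
≈ 223.98

223.98


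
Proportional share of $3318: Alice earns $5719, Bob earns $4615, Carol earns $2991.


Total income = 5719 + 4615 + 2991 = $13325
Alice: $3318 × 5719/13325 = $1424.06
Bob: $3318 × 4615/13325 = $1149.16
Carol: $3318 × 2991/13325 = $744.78
= Alice: $1424.06, Bob: $1149.16, Carol: $744.78

Alice: $1424.06, Bob: $1149.16, Carol: $744.78


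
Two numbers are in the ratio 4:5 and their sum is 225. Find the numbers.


Let A = 4k, B = 5k.
4k + 5k = 225
9k = 225 → k = 225/9 = 25
A = 4×25 = 100, B = 5×25 = 125
= A = 100, B = 125

A = 100, B = 125


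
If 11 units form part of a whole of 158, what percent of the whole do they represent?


Percentage = (part / whole) × 100
= (11 / 158) × 100
≈ 6.96%

6.96%


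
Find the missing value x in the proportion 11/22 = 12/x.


Cross multiply: 11 × x = 22 × 12
11x = 264
x = 264 / 11
= 24.00

24.00


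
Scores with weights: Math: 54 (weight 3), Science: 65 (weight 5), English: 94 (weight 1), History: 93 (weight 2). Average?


Numerator = 54×3 + 65×5 + 94×1 + 93×2
= 162 + 325 + 94 + 186
= 767
Total weight = 11
Weighted avg = 767/11
= 69.73

69.73


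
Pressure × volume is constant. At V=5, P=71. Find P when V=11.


Inverse proportion: x × y = constant
k = 5 × 71 = 355
y₂ = k / 11 = 355 / 11
= 32.27

32.27


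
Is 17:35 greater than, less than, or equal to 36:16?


17/35 = 0.4857
36/16 = 2.2500
0.4857 < 2.2500, so 17:35 is less
= less than

less than


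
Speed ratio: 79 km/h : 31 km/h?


Ratio = 79:31
GCD = 1
Simplified = 79:31
Time ratio (same distance) = 31:79
Speed ratio = 79:31

79:31


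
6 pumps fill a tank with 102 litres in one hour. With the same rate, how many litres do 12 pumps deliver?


Direct proportion: y/x = constant
k = 102/6 = 17.0000
y₂ = k × 12 = 102 × 12 / 6 = 1224/6
= 204.00

204.00


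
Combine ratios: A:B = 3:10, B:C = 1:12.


Match B: multiply A:B by 1 → 3:10
Multiply B:C by 10 → 10:120
Combined: 3:10:120
GCD = 1
= 3:10:120

3:10:120


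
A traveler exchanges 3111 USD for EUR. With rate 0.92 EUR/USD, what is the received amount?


Amount × rate = 3111 × 0.92
= 2862.12 EUR

2862.12 EUR


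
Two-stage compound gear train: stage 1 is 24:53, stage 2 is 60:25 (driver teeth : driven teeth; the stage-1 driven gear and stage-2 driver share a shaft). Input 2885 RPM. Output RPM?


Stage 1: RPM_B = RPM_A × t_A/t_B = 2885 × 24/53 = 69240/53 ≈ 1306.42
B and C share a shaft → RPM_C = RPM_B
Stage 2: RPM_D = RPM_C × t_C/t_D = RPM_A × (t_A×t_C)/(t_B×t_D)
Overall ratio = (24×60)/(53×25) = 1440/1325
RPM_D = 2885 × 1440/1325 = 4154400/1325
≈ 3135.40 RPM

3135.40 RPM


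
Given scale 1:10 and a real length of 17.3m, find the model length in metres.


Model size = real / scale
= 17.3 / 10
= 1.7300 m

1.7300 m


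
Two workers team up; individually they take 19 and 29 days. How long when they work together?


Rate of A = 1/19 per day
Rate of B = 1/29 per day
Combined rate = 1/19 + 1/29 = 48/551 ≈ 0.0871 per day
Days = 1 / combined rate = 551/48
≈ 11.48 days

11.48 days


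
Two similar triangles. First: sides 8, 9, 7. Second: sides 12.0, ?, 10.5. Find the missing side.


Scale factor = 12.0/8 = 1.5
Missing side = 9 × 1.5
= 13.5

13.5


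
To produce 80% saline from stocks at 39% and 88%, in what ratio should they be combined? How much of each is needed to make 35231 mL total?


Let x parts of 39% mix with y parts of 88%.
39x + 88y = 80(x + y)
39x + 88y = 80x + 80y
x(39 - 80) = y(80 - 88)
x/y = (88 - 80)/(80 - 39) = 8/41
Simplify: 8:41
Total parts = 49; one part = 35231/49 = 719.00 mL
39% solution: 8×719.00 = 5752.00 mL
88% solution: 41×719.00 = 29479.00 mL
= ratio 8:41; 5752.00 mL and 29479.00 mL

ratio 8:41; 5752.00 mL and 29479.00 mL


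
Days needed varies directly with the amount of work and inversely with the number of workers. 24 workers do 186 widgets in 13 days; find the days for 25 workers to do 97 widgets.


Days ∝ work / workers, so d₂ = d₁ × (m₁/m₂) × (w₂/w₁)
Workers factor (inverse): 24/25 = 0.9600
Work factor (direct): 97/186 ≈ 0.5215
d₂ = 13 × 24/25 × 97/186 = (13 × 24 × 97) / (25 × 186) = 30264/4650
≈ 6.51 days

6.51 days


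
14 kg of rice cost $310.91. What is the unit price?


Unit rate = total / quantity
= 310.91 / 14
= $22.21 per unit

$22.21 per unit


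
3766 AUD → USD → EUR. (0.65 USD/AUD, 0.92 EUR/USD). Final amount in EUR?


Step 1: 3766 AUD × 0.65 = 2447.90 USD
Step 2: 2447.90 USD × 0.92 = 2252.07 EUR
Implied rate AUD→EUR = 0.65 × 0.92 = 0.5980
= 2252.07 EUR

2252.07 EUR


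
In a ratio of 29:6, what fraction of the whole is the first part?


Total parts = 29 + 6 = 35
First part: 29/35 = 29/35
= 29/35

29/35


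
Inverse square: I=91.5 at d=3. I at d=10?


I₁d₁² = I₂d₂²
I₂ = I₁ × (d₁/d₂)²
= 91.5 × (3/10)²
= 91.5 × 9/100
= 823.5/100
= 8.2350

8.2350


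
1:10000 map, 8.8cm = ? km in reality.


Real distance = map distance × scale
= 8.8cm × 10000
= 88000 cm = 880.0 m
= 0.880 km

0.880 km


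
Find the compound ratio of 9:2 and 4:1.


Compound ratio = (9×4) : (2×1)
= 36:2
GCD = 2
= 18:1

18:1


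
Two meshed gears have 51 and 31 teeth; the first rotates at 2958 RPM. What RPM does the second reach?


Gear ratio = 51:31 = 51:31
RPM_B = RPM_A × (teeth_A / teeth_B)
= 2958 × (51/31)
= 4866.4 RPM

4866.4 RPM


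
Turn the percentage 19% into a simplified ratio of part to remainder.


19% means 19 parts out of 100; remainder = 81
Part : remainder = 19:81
GCD = 1
= 19:81

19:81


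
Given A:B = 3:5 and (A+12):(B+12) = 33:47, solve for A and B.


Let A = 3k, B = 5k.
(3k + 12) / (5k + 12) = 33/47
Cross-multiply: 47(3k + 12) = 33(5k + 12)
141k + 564 = 165k + 396
141k - 165k = 396 - 564
-24k = -168
k = -168/-24 = 7
A = 3×7 = 21, B = 5×7 = 35
= A = 21, B = 35

A = 21, B = 35


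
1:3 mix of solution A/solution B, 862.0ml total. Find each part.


Total parts = 1 + 3 = 4
solution A: 862.0 × 1/4 = 215.5ml
solution B: 862.0 × 3/4 = 646.5ml
= 215.5ml and 646.5ml

215.5ml and 646.5ml


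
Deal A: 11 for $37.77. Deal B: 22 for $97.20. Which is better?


Deal A: $37.77/11 = $3.4336/unit
Deal B: $97.20/22 = $4.4182/unit
A is cheaper per unit
= Deal A

Deal A


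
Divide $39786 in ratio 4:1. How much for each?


Total parts = 4 + 1 = 5
Part 1: 39786 × 4/5 = 31828.80
Part 2: 39786 × 1/5 = 7957.20
= Part 1: $31828.80, Part 2: $7957.20

Part 1: $31828.80, Part 2: $7957.20


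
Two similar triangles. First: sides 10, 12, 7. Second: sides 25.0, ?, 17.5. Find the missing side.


Scale factor = 25.0/10 = 2.5
Missing side = 12 × 2.5
= 30.0

30.0


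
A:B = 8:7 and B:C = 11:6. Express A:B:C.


Match B: multiply A:B by 11 → 88:77
Multiply B:C by 7 → 77:42
Combined: 88:77:42
GCD = 1
= 88:77:42

88:77:42


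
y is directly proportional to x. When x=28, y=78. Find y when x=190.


Direct proportion: y/x = constant
k = 78/28 ≈ 2.7857
y₂ = k × 190 = 78 × 190 / 28 = 14820/28
≈ 529.29

529.29


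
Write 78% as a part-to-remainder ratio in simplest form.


78% means 78 parts out of 100; remainder = 22
Part : remainder = 78:22
GCD = 2
= 39:11

39:11


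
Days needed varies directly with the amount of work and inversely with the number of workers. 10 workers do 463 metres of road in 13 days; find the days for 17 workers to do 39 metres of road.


Days ∝ work / workers, so d₂ = d₁ × (m₁/m₂) × (w₂/w₁)
Workers factor (inverse): 10/17 ≈ 0.5882
Work factor (direct): 39/463 ≈ 0.0842
d₂ = 13 × 10/17 × 39/463 = (13 × 10 × 39) / (17 × 463) = 5070/7871
≈ 0.64 days

0.64 days


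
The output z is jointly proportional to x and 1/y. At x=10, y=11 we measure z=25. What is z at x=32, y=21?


z = k·x/y
Solve for k using the known point: k = z·y/x = 25×11/10 = 275/10 = 27.5000
Now evaluate at x=32, y=21:
z = k × 32 / 21 = (275 × 32) / (10 × 21) = 8800/210
≈ 41.9048

41.9048


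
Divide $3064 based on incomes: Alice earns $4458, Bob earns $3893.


Total income = 4458 + 3893 = $8351
Alice: $3064 × 4458/8351 = $1635.65
Bob: $3064 × 3893/8351 = $1428.35
= Alice: $1635.65, Bob: $1428.35

Alice: $1635.65, Bob: $1428.35


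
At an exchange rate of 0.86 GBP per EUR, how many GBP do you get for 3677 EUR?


Amount × rate = 3677 × 0.86
= 3162.22 GBP

3162.22 GBP


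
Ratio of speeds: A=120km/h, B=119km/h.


Ratio = 120:119
GCD = 1
Simplified = 120:119
Time ratio (same distance) = 119:120
Speed ratio = 120:119

120:119


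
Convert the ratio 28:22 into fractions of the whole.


Total parts = 28 + 22 = 50
First part: 28/50 = 14/25
Second part: 22/50 = 11/25
= 14/25 and 11/25

14/25 and 11/25


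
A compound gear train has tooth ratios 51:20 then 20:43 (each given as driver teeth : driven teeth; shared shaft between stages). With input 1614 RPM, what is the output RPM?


Stage 1: RPM_B = RPM_A × t_A/t_B = 1614 × 51/20 = 82314/20 = 4115.70
B and C share a shaft → RPM_C = RPM_B
Stage 2: RPM_D = RPM_C × t_C/t_D = RPM_A × (t_A×t_C)/(t_B×t_D)
Overall ratio = (51×20)/(20×43) = 1020/860
RPM_D = 1614 × 1020/860 = 1646280/860
≈ 1914.28 RPM

1914.28 RPM


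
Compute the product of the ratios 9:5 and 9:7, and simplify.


Compound ratio = (9×9) : (5×7)
= 81:35
GCD = 1
= 81:35

81:35


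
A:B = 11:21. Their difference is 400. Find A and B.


Let A = 11k, B = 21k.
21k - 11k = 400
10k = 400 → k = 400/10 = 40
A = 11×40 = 440, B = 21×40 = 840
= A = 440, B = 840

A = 440, B = 840


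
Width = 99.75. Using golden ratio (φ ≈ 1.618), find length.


φ = (1 + √5) / 2 ≈ 1.618
Length = width × φ = 99.75 × 1.618 = 161.3955
≈ 161.40

161.40


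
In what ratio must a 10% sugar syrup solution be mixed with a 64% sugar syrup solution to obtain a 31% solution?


Let x parts of 10% mix with y parts of 64%.
10x + 64y = 31(x + y)
10x + 64y = 31x + 31y
x(10 - 31) = y(31 - 64)
x/y = (64 - 31)/(31 - 10) = 33/21
Simplify: 11:7
= 11:7

11:7


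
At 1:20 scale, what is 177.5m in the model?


Model size = real / scale
= 177.5 / 20
= 8.8750 m

8.8750 m


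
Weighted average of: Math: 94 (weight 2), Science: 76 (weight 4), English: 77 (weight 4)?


Numerator = 94×2 + 76×4 + 77×4
= 188 + 304 + 308
= 800
Total weight = 10
Weighted avg = 800/10
= 80.00

80.00


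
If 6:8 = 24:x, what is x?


Cross multiply: 6 × x = 8 × 24
6x = 192
x = 192 / 6
= 32.00

32.00


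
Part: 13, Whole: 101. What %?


Percentage = (part / whole) × 100
= (13 / 101) × 100
≈ 12.87%

12.87%


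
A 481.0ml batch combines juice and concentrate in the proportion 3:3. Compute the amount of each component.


Total parts = 3 + 3 = 6
juice: 481.0 × 3/6 = 240.5ml
concentrate: 481.0 × 3/6 = 240.5ml
= 240.5ml and 240.5ml

240.5ml and 240.5ml


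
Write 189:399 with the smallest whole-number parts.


GCD(189, 399) = 21
189/21 : 399/21
= 9:19

9:19


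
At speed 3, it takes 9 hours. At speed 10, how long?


Inverse proportion: x × y = constant
k = 3 × 9 = 27
y₂ = k / 10 = 27 / 10
= 2.70

2.70


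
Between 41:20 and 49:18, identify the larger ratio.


41/20 = 2.0500
49/18 = 2.7222
2.0500 < 2.7222, so 41:20 is less
= 49:18

49:18


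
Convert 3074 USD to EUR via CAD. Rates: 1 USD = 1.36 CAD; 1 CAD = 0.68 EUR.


Step 1: 3074 USD × 1.36 = 4180.64 CAD
Step 2: 4180.64 CAD × 0.68 = 2842.84 EUR
Implied rate USD→EUR = 1.36 × 0.68 = 0.9248
= 2842.84 EUR

2842.84 EUR


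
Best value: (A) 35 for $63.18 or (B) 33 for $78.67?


Deal A: $63.18/35 = $1.8051/unit
Deal B: $78.67/33 = $2.3839/unit
A is cheaper per unit
= Deal A

Deal A


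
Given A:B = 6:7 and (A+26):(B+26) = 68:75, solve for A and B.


Let A = 6k, B = 7k.
(6k + 26) / (7k + 26) = 68/75
Cross-multiply: 75(6k + 26) = 68(7k + 26)
450k + 1950 = 476k + 1768
450k - 476k = 1768 - 1950
-26k = -182
k = -182/-26 = 7
A = 6×7 = 42, B = 7×7 = 49
= A = 42, B = 49

A = 42, B = 49


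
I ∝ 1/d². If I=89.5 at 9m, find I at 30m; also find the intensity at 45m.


I₁d₁² = I₂d₂²
I at 30m = 89.5 × (9/30)² = 89.5 × 81/900 = 7249.5/900 = 8.0550
I at 45m = 89.5 × (9/45)² = 89.5 × 81/2025 = 7249.5/2025 = 3.5800
= 8.0550 and 3.5800

8.0550 and 3.5800


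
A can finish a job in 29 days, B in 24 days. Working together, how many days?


Rate of A = 1/29 per day
Rate of B = 1/24 per day
Combined rate = 1/29 + 1/24 = 53/696 ≈ 0.0761 per day
Days = 1 / combined rate = 696/53
≈ 13.13 days

13.13 days


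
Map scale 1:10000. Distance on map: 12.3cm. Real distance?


Real distance = map distance × scale
= 12.3cm × 10000
= 123000 cm = 1230.0 m
= 1.230 km

1.230 km


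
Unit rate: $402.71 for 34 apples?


Unit rate = total / quantity
= 402.71 / 34
= $11.84 per unit

$11.84 per unit


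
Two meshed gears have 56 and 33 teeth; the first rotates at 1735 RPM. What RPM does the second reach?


Gear ratio = 56:33 = 56:33
RPM_B = RPM_A × (teeth_A / teeth_B)
= 1735 × (56/33)
= 2944.2 RPM

2944.2 RPM


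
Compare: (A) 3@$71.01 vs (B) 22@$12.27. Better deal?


Deal A: $71.01/3 = $23.6700/unit
Deal B: $12.27/22 = $0.5577/unit
B is cheaper per unit
= Deal B

Deal B


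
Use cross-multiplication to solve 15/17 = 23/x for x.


Cross multiply: 15 × x = 17 × 23
15x = 391
x = 391 / 15
= 26.07

26.07


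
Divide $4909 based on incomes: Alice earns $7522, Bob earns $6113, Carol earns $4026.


Total income = 7522 + 6113 + 4026 = $17661
Alice: $4909 × 7522/17661 = $2090.79
Bob: $4909 × 6113/17661 = $1699.15
Carol: $4909 × 4026/17661 = $1119.06
= Alice: $2090.79, Bob: $1699.15, Carol: $1119.06

Alice: $2090.79, Bob: $1699.15, Carol: $1119.06


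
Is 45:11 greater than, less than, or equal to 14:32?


45/11 = 4.0909
14/32 = 0.4375
4.0909 > 0.4375, so 45:11 is greater
= greater than

greater than


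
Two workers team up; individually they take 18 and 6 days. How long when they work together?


Rate of A = 1/18 per day
Rate of B = 1/6 per day
Combined rate = 1/18 + 1/6 = 24/108 ≈ 0.2222 per day
Days = 1 / combined rate = 108/24
= 4.50 days

4.50 days


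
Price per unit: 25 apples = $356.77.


Unit rate = total / quantity
= 356.77 / 25
= $14.27 per unit

$14.27 per unit


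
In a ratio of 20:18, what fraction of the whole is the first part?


Total parts = 20 + 18 = 38
First part: 20/38 = 10/19
= 10/19

10/19


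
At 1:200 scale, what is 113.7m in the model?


Model size = real / scale
= 113.7 / 200
= 0.5685 m

0.5685 m


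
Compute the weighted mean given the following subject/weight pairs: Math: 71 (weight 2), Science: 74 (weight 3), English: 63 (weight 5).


Numerator = 71×2 + 74×3 + 63×5
= 142 + 222 + 315
= 679
Total weight = 10
Weighted avg = 679/10
= 67.90

67.90


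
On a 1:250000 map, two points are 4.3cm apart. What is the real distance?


Real distance = map distance × scale
= 4.3cm × 250000
= 1075000 cm = 10750.0 m
= 10.750 km

10.750 km


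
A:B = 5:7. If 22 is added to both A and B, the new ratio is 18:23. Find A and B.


Let A = 5k, B = 7k.
(5k + 22) / (7k + 22) = 18/23
Cross-multiply: 23(5k + 22) = 18(7k + 22)
115k + 506 = 126k + 396
115k - 126k = 396 - 506
-11k = -110
k = -110/-11 = 10
A = 5×10 = 50, B = 7×10 = 70
= A = 50, B = 70

A = 50, B = 70


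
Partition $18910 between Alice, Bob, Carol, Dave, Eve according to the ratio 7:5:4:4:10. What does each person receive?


Total parts = 7 + 5 + 4 + 4 + 10 = 30
Alice: 18910 × 7/30 = 4412.33
Bob: 18910 × 5/30 = 3151.67
Carol: 18910 × 4/30 = 2521.33
Dave: 18910 × 4/30 = 2521.33
Eve: 18910 × 10/30 = 6303.33
= Alice: $4412.33, Bob: $3151.67, Carol: $2521.33, Dave: $2521.33, Eve: $6303.33

Alice: $4412.33, Bob: $3151.67, Carol: $2521.33, Dave: $2521.33, Eve: $6303.33


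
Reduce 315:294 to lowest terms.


GCD(315, 294) = 21
315/21 : 294/21
= 15:14

15:14


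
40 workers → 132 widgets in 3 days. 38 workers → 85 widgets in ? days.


Days ∝ work / workers, so d₂ = d₁ × (m₁/m₂) × (w₂/w₁)
Workers factor (inverse): 40/38 ≈ 1.0526
Work factor (direct): 85/132 ≈ 0.6439
d₂ = 3 × 40/38 × 85/132 = (3 × 40 × 85) / (38 × 132) = 10200/5016
≈ 2.03 days

2.03 days


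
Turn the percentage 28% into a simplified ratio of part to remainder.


28% means 28 parts out of 100; remainder = 72
Part : remainder = 28:72
GCD = 4
= 7:18

7:18


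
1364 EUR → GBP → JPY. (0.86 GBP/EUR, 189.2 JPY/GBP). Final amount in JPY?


Step 1: 1364 EUR × 0.86 = 1173.04 GBP
Step 2: 1173.04 GBP × 189.2 = 221939.17 JPY
Implied rate EUR→JPY = 0.86 × 189.2 = 162.7120
= 221939.17 JPY

221939.17 JPY


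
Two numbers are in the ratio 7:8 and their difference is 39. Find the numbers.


Let A = 7k, B = 8k.
8k - 7k = 39
1k = 39 → k = 39/1 = 39
A = 7×39 = 273, B = 8×39 = 312
= A = 273, B = 312

A = 273, B = 312


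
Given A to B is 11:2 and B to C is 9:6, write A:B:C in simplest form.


Match B: multiply A:B by 9 → 99:18
Multiply B:C by 2 → 18:12
Combined: 99:18:12
GCD = 3
= 33:6:4

33:6:4


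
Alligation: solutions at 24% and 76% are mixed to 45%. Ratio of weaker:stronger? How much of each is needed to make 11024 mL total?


Let x parts of 24% mix with y parts of 76%.
24x + 76y = 45(x + y)
24x + 76y = 45x + 45y
x(24 - 45) = y(45 - 76)
x/y = (76 - 45)/(45 - 24) = 31/21
Simplify: 31:21
Total parts = 52; one part = 11024/52 = 212.00 mL
24% solution: 31×212.00 = 6572.00 mL
76% solution: 21×212.00 = 4452.00 mL
= ratio 31:21; 6572.00 mL and 4452.00 mL

ratio 31:21; 6572.00 mL and 4452.00 mL


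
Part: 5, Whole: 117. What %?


Percentage = (part / whole) × 100
= (5 / 117) × 100
≈ 4.27%

4.27%


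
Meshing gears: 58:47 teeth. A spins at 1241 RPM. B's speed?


Gear ratio = 58:47 = 58:47
RPM_B = RPM_A × (teeth_A / teeth_B)
= 1241 × (58/47)
= 1531.4 RPM

1531.4 RPM


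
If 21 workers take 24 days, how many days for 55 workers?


Inverse proportion: x × y = constant
k = 21 × 24 = 504
y₂ = k / 55 = 504 / 55
= 9.16

9.16


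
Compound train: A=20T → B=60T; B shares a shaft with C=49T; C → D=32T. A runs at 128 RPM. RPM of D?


Stage 1: RPM_B = RPM_A × t_A/t_B = 128 × 20/60 = 2560/60 ≈ 42.67
B and C share a shaft → RPM_C = RPM_B
Stage 2: RPM_D = RPM_C × t_C/t_D = RPM_A × (t_A×t_C)/(t_B×t_D)
Overall ratio = (20×49)/(60×32) = 980/1920
RPM_D = 128 × 980/1920 = 125440/1920
≈ 65.33 RPM

65.33 RPM


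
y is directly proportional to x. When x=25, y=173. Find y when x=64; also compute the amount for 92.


Direct proportion: y/x = constant
k = 173/25 = 6.9200
y at x=64: k × 64 = 173 × 64 / 25 = 11072/25 = 442.88
y at x=92: k × 92 = 173 × 92 / 25 = 15916/25 = 636.64
= 442.88 and 636.64

442.88 and 636.64


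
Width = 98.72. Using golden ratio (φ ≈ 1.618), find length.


φ = (1 + √5) / 2 ≈ 1.618
Length = width × φ = 98.72 × 1.618 = 159.72896
≈ 159.73

159.73


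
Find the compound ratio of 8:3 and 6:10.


Compound ratio = (8×6) : (3×10)
= 48:30
GCD = 6
= 8:5

8:5


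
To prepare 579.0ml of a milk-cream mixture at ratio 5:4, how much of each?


Total parts = 5 + 4 = 9
milk: 579.0 × 5/9 = 321.7ml
cream: 579.0 × 4/9 = 257.3ml
= 321.7ml and 257.3ml

321.7ml and 257.3ml


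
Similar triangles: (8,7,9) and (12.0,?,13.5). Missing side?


Scale factor = 12.0/8 = 1.5
Missing side = 7 × 1.5
= 10.5

10.5


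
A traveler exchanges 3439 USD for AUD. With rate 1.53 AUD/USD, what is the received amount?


Amount × rate = 3439 × 1.53
= 5261.67 AUD

5261.67 AUD


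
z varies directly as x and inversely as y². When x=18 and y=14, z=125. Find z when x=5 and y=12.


z = k·x/y²
Solve for k using the known point: k = z·y²/x = 125×196/18 = 24500/18 ≈ 1361.1111
Now evaluate at x=5, y=12:
z = k × 5 / 144 = (24500 × 5) / (18 × 144) = 122500/2592
≈ 47.2608

47.2608


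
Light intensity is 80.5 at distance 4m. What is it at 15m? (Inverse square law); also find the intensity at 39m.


I₁d₁² = I₂d₂²
I at 15m = 80.5 × (4/15)² = 80.5 × 16/225 = 1288/225 ≈ 5.7244
I at 39m = 80.5 × (4/39)² = 80.5 × 16/1521 = 1288/1521 ≈ 0.8468
= 5.7244 and 0.8468

5.7244 and 0.8468


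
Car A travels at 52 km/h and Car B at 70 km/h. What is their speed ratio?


Ratio = 52:70
GCD = 2
Simplified = 26:35
Time ratio (same distance) = 35:26
Speed ratio = 26:35

26:35


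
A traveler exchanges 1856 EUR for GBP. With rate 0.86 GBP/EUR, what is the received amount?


Amount × rate = 1856 × 0.86
= 1596.16 GBP

1596.16 GBP


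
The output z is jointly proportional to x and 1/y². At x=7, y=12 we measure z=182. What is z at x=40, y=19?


z = k·x/y²
Solve for k using the known point: k = z·y²/x = 182×144/7 = 26208/7 = 3744.0000
Now evaluate at x=40, y=19:
z = k × 40 / 361 = (26208 × 40) / (7 × 361) = 1048320/2527
≈ 414.8476

414.8476


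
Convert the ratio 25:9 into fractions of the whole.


Total parts = 25 + 9 = 34
First part: 25/34 = 25/34
Second part: 9/34 = 9/34
= 25/34 and 9/34

25/34 and 9/34


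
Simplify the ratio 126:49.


GCD(126, 49) = 7
126/7 : 49/7
= 18:7

18:7


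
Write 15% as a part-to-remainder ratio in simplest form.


15% means 15 parts out of 100; remainder = 85
Part : remainder = 15:85
GCD = 5
= 3:17

3:17


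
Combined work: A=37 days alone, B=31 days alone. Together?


Rate of A = 1/37 per day
Rate of B = 1/31 per day
Combined rate = 1/37 + 1/31 = 68/1147 ≈ 0.0593 per day
Days = 1 / combined rate = 1147/68
≈ 16.87 days

16.87 days


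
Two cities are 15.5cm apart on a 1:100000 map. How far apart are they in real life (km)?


Real distance = map distance × scale
= 15.5cm × 100000
= 1550000 cm = 15500.0 m
= 15.500 km

15.500 km


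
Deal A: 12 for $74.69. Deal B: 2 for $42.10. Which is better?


Deal A: $74.69/12 = $6.2242/unit
Deal B: $42.10/2 = $21.0500/unit
A is cheaper per unit
= Deal A

Deal A


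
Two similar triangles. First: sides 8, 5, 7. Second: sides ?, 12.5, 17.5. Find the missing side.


Scale factor = 12.5/5 = 2.5
Missing side = 8 × 2.5
= 20.0

20.0


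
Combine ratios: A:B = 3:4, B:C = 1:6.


Match B: multiply A:B by 1 → 3:4
Multiply B:C by 4 → 4:24
Combined: 3:4:24
GCD = 1
= 3:4:24

3:4:24


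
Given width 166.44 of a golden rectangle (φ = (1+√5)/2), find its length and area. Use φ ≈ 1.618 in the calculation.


φ = (1 + √5) / 2 ≈ 1.618
Length = width × φ = 166.44 × 1.618 = 269.29992
≈ 269.30
Area = width × length = 166.44 × 269.29992 = 44822.2786848 ≈ 44822.28
= Length: 269.30, Area: 44822.28

Length: 269.30, Area: 44822.28


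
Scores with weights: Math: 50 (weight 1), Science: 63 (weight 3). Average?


Numerator = 50×1 + 63×3
= 50 + 189
= 239
Total weight = 4
Weighted avg = 239/4
= 59.75

59.75


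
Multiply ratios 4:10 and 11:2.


Compound ratio = (4×11) : (10×2)
= 44:20
GCD = 4
= 11:5

11:5


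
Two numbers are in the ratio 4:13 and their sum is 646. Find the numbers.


Let A = 4k, B = 13k.
4k + 13k = 646
17k = 646 → k = 646/17 = 38
A = 4×38 = 152, B = 13×38 = 494
= A = 152, B = 494

A = 152, B = 494


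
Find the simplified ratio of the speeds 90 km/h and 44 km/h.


Ratio = 90:44
GCD = 2
Simplified = 45:22
Time ratio (same distance) = 22:45
Speed ratio = 45:22

45:22


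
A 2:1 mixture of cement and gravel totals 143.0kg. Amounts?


Total parts = 2 + 1 = 3
cement: 143.0 × 2/3 = 95.3kg
gravel: 143.0 × 1/3 = 47.7kg
= 95.3kg and 47.7kg

95.3kg and 47.7kg


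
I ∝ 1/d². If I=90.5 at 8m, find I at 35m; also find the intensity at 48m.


I₁d₁² = I₂d₂²
I at 35m = 90.5 × (8/35)² = 90.5 × 64/1225 = 5792/1225 ≈ 4.7282
I at 48m = 90.5 × (8/48)² = 90.5 × 64/2304 = 5792/2304 ≈ 2.5139
= 4.7282 and 2.5139

4.7282 and 2.5139


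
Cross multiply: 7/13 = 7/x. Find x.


Cross multiply: 7 × x = 13 × 7
7x = 91
x = 91 / 7
= 13.00

13.00


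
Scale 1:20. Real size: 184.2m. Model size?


Model size = real / scale
= 184.2 / 20
= 9.2100 m

9.2100 m


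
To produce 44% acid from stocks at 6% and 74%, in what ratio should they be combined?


Let x parts of 6% mix with y parts of 74%.
6x + 74y = 44(x + y)
6x + 74y = 44x + 44y
x(6 - 44) = y(44 - 74)
x/y = (74 - 44)/(44 - 6) = 30/38
Simplify: 15:19
= 15:19

15:19


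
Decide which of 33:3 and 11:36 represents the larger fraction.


33/3 = 11.0000
11/36 = 0.3056
11.0000 > 0.3056, so 33:3 is greater
= 33:3

33:3


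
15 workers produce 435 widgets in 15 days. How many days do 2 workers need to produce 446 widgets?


Days ∝ work / workers, so d₂ = d₁ × (m₁/m₂) × (w₂/w₁)
Workers factor (inverse): 15/2 = 7.5000
Work factor (direct): 446/435 ≈ 1.0253
d₂ = 15 × 15/2 × 446/435 = (15 × 15 × 446) / (2 × 435) = 100350/870
≈ 115.34 days

115.34 days


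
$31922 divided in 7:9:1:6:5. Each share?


Total parts = 7 + 9 + 1 + 6 + 5 = 28
Part 1: 31922 × 7/28 = 7980.50
Part 2: 31922 × 9/28 = 10260.64
Part 3: 31922 × 1/28 = 1140.07
Part 4: 31922 × 6/28 = 6840.43
Part 5: 31922 × 5/28 = 5700.36
= Part 1: $7980.50, Part 2: $10260.64, Part 3: $1140.07, Part 4: $6840.43, Part 5: $5700.36

Part 1: $7980.50, Part 2: $10260.64, Part 3: $1140.07, Part 4: $6840.43, Part 5: $5700.36


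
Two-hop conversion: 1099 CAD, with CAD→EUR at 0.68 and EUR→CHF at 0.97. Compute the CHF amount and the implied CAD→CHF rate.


Step 1: 1099 CAD × 0.68 = 747.32 EUR
Step 2: 747.32 EUR × 0.97 = 724.90 CHF
Implied rate CAD→CHF = 0.68 × 0.97 = 0.6596
= 724.90 CHF; implied rate 0.6596 CHF/CAD

724.90 CHF; implied rate 0.6596 CHF/CAD


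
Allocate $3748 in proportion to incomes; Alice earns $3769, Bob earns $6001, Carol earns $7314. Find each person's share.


Total income = 3769 + 6001 + 7314 = $17084
Alice: $3748 × 3769/17084 = $826.87
Bob: $3748 × 6001/17084 = $1316.54
Carol: $3748 × 7314/17084 = $1604.59
= Alice: $826.87, Bob: $1316.54, Carol: $1604.59

Alice: $826.87, Bob: $1316.54, Carol: $1604.59


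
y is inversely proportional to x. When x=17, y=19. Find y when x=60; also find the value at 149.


Inverse proportion: x × y = constant
k = 17 × 19 = 323
At x=60: k/60 = 5.38
At x=149: k/149 = 2.17
= 5.38 and 2.17

5.38 and 2.17


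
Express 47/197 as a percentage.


Percentage = (part / whole) × 100
= (47 / 197) × 100
≈ 23.86%

23.86%


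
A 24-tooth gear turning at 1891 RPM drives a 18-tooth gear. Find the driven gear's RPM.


Gear ratio = 24:18 = 4:3
RPM_B = RPM_A × (teeth_A / teeth_B)
= 1891 × (24/18)
= 2521.3 RPM

2521.3 RPM


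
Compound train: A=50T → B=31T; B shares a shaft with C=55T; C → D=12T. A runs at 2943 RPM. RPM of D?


Stage 1: RPM_B = RPM_A × t_A/t_B = 2943 × 50/31 = 147150/31 ≈ 4746.77
B and C share a shaft → RPM_C = RPM_B
Stage 2: RPM_D = RPM_C × t_C/t_D = RPM_A × (t_A×t_C)/(t_B×t_D)
Overall ratio = (50×55)/(31×12) = 2750/372
RPM_D = 2943 × 2750/372 = 8093250/372
≈ 21756.05 RPM

21756.05 RPM


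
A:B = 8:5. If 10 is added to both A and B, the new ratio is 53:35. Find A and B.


Let A = 8k, B = 5k.
(8k + 10) / (5k + 10) = 53/35
Cross-multiply: 35(8k + 10) = 53(5k + 10)
280k + 350 = 265k + 530
280k - 265k = 530 - 350
15k = 180
k = 180/15 = 12
A = 8×12 = 96, B = 5×12 = 60
= A = 96, B = 60

A = 96, B = 60


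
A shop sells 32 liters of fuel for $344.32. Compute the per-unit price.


Unit rate = total / quantity
= 344.32 / 32
= $10.76 per unit

$10.76 per unit


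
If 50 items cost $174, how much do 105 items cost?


Direct proportion: y/x = constant
k = 174/50 = 3.4800
y₂ = k × 105 = 174 × 105 / 50 = 18270/50
= 365.40

365.40


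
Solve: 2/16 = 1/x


Cross multiply: 2 × x = 16 × 1
2x = 16
x = 16 / 2
= 8.00

8.00


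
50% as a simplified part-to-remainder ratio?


50% means 50 parts out of 100; remainder = 50
Part : remainder = 50:50
GCD = 50
= 1:1

1:1


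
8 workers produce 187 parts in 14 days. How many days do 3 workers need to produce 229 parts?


Days ∝ work / workers, so d₂ = d₁ × (m₁/m₂) × (w₂/w₁)
Workers factor (inverse): 8/3 ≈ 2.6667
Work factor (direct): 229/187 ≈ 1.2246
d₂ = 14 × 8/3 × 229/187 = (14 × 8 × 229) / (3 × 187) = 25648/561
≈ 45.72 days

45.72 days


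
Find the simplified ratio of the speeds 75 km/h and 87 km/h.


Ratio = 75:87
GCD = 3
Simplified = 25:29
Time ratio (same distance) = 29:25
Speed ratio = 25:29

25:29


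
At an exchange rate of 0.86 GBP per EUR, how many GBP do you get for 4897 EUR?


Amount × rate = 4897 × 0.86
= 4211.42 GBP

4211.42 GBP


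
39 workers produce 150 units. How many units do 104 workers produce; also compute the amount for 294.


Direct proportion: y/x = constant
k = 150/39 ≈ 3.8462
y at x=104: k × 104 = 150 × 104 / 39 = 15600/39 = 400.00
y at x=294: k × 294 = 150 × 294 / 39 = 44100/39 ≈ 1130.77
= 400.00 and 1130.77

400.00 and 1130.77


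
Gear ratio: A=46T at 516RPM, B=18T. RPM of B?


Gear ratio = 46:18 = 23:9
RPM_B = RPM_A × (teeth_A / teeth_B)
= 516 × (46/18)
= 1318.7 RPM

1318.7 RPM


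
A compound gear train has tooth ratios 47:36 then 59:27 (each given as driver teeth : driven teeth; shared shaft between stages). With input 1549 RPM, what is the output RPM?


Stage 1: RPM_B = RPM_A × t_A/t_B = 1549 × 47/36 = 72803/36 ≈ 2022.31
B and C share a shaft → RPM_C = RPM_B
Stage 2: RPM_D = RPM_C × t_C/t_D = RPM_A × (t_A×t_C)/(t_B×t_D)
Overall ratio = (47×59)/(36×27) = 2773/972
RPM_D = 1549 × 2773/972 = 4295377/972
≈ 4419.11 RPM

4419.11 RPM
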